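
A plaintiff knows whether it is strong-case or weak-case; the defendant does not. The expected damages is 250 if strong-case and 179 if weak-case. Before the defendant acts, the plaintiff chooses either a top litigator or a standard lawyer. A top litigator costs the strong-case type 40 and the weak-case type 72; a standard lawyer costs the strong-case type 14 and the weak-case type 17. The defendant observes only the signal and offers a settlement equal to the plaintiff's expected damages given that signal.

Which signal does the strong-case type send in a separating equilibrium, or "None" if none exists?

None

Try strong-case → top litigator, weak-case → standard lawyer:
  If types separate, top litigator earns payment 250 and standard lawyer earns 179.
  Strong-case: top litigator gives 250 − 40 = 210; standard lawyer gives 179 − 14 = 165. No deviation. ✓
  Weak-case: standard lawyer gives 179 − 17 = 162; top litigator gives 250 − 72 = 178. Would deviate. ✗
Try strong-case → standard lawyer, weak-case → top litigator:
  If types separate, standard lawyer earns payment 250 and top litigator earns 179.
  Strong-case: standard lawyer gives 250 − 14 = 236; top litigator gives 179 − 40 = 139. No deviation. ✓
  Weak-case: top litigator gives 179 − 72 = 107; standard lawyer gives 250 − 17 = 233. Would deviate. ✗
Neither assignment is incentive-compatible.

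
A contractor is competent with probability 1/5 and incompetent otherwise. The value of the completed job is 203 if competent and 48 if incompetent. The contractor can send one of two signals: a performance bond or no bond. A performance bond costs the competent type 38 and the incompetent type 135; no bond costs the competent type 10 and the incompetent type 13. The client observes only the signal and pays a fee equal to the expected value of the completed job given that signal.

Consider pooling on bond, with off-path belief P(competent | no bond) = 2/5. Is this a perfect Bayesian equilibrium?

No

On the equilibrium path (bond) the client holds the prior 1/5 and pays 1/5·203 + 4/5·48 = 79. Off-path (no bond) belief 2/5 gives 2/5·203 + 3/5·48 = 110.
Competent: bond gives 79 − 38 = 41; no bond gives 110 − 10 = 100. Deviates. ✗
Incompetent: bond gives 79 − 135 = -56; no bond gives 110 − 13 = 97. Deviates. ✗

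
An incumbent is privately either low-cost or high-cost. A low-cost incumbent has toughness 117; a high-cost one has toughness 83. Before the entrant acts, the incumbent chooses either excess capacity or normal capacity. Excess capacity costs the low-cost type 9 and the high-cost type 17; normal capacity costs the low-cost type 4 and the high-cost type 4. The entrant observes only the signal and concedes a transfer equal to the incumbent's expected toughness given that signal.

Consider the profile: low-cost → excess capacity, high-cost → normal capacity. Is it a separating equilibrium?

No

If types separate, excess capacity earns payment 117 and normal capacity earns 83.
Low-cost: excess capacity gives 117 − 9 = 108; normal capacity gives 83 − 4 = 79. No deviation. ✓
High-cost: normal capacity gives 83 − 4 = 79; excess capacity gives 117 − 17 = 100. Would deviate. ✗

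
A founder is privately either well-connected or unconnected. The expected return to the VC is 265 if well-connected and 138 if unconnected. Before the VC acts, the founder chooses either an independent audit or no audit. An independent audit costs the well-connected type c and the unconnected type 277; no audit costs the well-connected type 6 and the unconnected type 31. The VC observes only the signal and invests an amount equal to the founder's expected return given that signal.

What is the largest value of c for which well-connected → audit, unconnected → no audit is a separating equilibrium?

Under separation: audit → well-connected (pays 265); no audit → unconnected (pays 138).
Unconnected: 138 − 31 = 107 ≥ 265 − 277 = -12. Holds regardless of c. ✓
Well-connected: 265 − c ≥ 138 − 6, so c ≤ 265 − 132 = 133.

133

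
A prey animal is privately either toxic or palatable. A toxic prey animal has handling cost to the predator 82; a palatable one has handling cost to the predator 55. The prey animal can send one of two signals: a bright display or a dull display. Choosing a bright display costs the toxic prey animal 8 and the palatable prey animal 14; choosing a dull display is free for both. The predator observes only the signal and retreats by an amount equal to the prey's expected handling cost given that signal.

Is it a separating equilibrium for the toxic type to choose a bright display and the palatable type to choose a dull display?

Under separation the predator infers type exactly: bright display → toxic (pays 82), dull display → palatable (pays 55).
Toxic: bright display gives 82 − 8 = 74; dull display gives 55 − 0 = 55. No deviation. ✓
Palatable: dull display gives 55 − 0 = 55; bright display gives 82 − 14 = 68. Would deviate. ✗

No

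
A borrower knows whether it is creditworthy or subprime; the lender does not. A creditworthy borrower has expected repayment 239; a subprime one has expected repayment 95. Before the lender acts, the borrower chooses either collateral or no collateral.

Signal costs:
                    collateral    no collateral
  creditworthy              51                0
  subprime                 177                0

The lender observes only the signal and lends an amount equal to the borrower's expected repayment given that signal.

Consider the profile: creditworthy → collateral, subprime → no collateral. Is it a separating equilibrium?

Yes

Under separation the lender infers type exactly: collateral → creditworthy (pays 239), no collateral → subprime (pays 95).
Creditworthy: collateral gives 239 − 51 = 188; no collateral gives 95 − 0 = 95. No deviation. ✓
Subprime: no collateral gives 95 − 0 = 95; collateral gives 239 − 177 = 62. No deviation. ✓
Both incentive constraints hold.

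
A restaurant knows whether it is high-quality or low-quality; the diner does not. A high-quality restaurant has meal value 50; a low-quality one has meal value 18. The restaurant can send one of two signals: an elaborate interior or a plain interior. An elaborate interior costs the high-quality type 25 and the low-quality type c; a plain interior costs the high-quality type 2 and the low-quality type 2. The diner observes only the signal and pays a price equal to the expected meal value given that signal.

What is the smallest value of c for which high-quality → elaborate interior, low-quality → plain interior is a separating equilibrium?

Under separation: elaborate interior → high-quality (pays 50); plain interior → low-quality (pays 18).
High-quality: 50 − 25 = 25 ≥ 18 − 2 = 16. Holds regardless of c. ✓
Low-quality: 18 − 2 ≥ 50 − c, so c ≥ 50 − 16 = 34.

34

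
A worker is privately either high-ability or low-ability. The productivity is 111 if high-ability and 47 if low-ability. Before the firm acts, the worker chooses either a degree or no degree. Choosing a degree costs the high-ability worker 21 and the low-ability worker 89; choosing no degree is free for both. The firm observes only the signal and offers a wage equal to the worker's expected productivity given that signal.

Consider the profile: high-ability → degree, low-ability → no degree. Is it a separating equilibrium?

Yes

Under separation the firm infers type exactly: degree → high-ability (pays 111), no degree → low-ability (pays 47).
High-ability: degree gives 111 − 21 = 90; no degree gives 47 − 0 = 47. No deviation. ✓
Low-ability: no degree gives 47 − 0 = 47; degree gives 111 − 89 = 22. No deviation. ✓
Both incentive constraints hold.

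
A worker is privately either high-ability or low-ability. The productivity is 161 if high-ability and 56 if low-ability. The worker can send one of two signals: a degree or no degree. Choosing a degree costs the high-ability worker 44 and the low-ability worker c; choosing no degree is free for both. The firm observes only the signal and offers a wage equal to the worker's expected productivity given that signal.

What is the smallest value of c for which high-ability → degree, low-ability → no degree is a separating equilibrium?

105

Under separation: degree → high-ability (pays 161); no degree → low-ability (pays 56).
High-ability: 161 − 44 = 117 ≥ 56 − 0 = 56. Holds regardless of c. ✓
Low-ability: 56 − 0 ≥ 161 − c, so c ≥ 161 − 56 = 105.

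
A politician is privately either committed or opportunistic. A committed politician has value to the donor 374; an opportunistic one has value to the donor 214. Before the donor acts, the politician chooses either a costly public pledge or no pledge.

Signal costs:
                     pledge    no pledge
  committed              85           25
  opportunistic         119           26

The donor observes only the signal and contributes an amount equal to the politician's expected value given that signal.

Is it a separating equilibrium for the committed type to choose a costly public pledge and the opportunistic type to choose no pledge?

No

If types separate, pledge earns payment 374 and no pledge earns 214.
Committed: pledge gives 374 − 85 = 289; no pledge gives 214 − 25 = 189. No deviation. ✓
Opportunistic: no pledge gives 214 − 26 = 188; pledge gives 374 − 119 = 255. Would deviate. ✗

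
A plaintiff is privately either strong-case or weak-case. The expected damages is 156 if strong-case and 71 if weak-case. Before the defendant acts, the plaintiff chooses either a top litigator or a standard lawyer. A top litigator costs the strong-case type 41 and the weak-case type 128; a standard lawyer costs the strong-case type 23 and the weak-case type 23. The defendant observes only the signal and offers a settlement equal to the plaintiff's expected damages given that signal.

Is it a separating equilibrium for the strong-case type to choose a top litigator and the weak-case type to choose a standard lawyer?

Under separation the defendant infers type exactly: top litigator → strong-case (pays 156), standard lawyer → weak-case (pays 71).
Strong-case: top litigator gives 156 − 41 = 115; standard lawyer gives 71 − 23 = 48. No deviation. ✓
Weak-case: standard lawyer gives 71 − 23 = 48; top litigator gives 156 − 128 = 28. No deviation. ✓
Both incentive constraints hold.

Yes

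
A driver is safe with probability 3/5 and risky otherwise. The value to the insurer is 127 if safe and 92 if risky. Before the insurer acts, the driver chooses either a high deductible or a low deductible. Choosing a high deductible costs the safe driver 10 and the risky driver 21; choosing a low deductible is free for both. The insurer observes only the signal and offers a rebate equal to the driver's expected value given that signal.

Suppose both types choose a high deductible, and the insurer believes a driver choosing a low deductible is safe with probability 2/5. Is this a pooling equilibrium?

No

At the pooled signal (high deductible) the insurer holds the prior 3/5 and pays 3/5·127 + 2/5·92 = 113. Off-path (low deductible) belief 2/5 gives 2/5·127 + 3/5·92 = 106.
Safe: high deductible gives 113 − 10 = 103; low deductible gives 106 − 0 = 106. Deviates. ✗
Risky: high deductible gives 113 − 21 = 92; low deductible gives 106 − 0 = 106. Deviates. ✗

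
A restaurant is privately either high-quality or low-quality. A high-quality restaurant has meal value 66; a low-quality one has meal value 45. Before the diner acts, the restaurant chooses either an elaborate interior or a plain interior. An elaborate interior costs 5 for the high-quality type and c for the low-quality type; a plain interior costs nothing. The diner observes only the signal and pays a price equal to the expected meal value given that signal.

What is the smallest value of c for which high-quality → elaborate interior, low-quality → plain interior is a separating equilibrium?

21

Under separation: elaborate interior → high-quality (pays 66); plain interior → low-quality (pays 45).
High-quality: 66 − 5 = 61 ≥ 45 − 0 = 45. Holds regardless of c. ✓
Low-quality: 45 − 0 ≥ 66 − c, so c ≥ 66 − 45 = 21.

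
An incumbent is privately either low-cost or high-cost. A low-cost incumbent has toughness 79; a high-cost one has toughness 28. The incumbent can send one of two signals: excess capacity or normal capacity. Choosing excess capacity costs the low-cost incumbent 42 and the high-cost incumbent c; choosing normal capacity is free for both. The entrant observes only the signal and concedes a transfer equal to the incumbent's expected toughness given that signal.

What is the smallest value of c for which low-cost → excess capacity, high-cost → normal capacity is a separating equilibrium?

51

Under separation: excess capacity → low-cost (pays 79); normal capacity → high-cost (pays 28).
Low-cost: 79 − 42 = 37 ≥ 28 − 0 = 28. Holds regardless of c. ✓
High-cost: 28 − 0 ≥ 79 − c, so c ≥ 79 − 28 = 51.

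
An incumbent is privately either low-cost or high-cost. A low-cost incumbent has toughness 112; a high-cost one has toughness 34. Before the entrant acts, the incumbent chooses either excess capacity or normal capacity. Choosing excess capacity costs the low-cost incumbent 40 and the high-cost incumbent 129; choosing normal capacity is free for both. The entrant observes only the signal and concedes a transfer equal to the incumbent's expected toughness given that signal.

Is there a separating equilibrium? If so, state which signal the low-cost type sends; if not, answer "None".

Try low-cost → excess capacity, high-cost → normal capacity:
  If types separate, excess capacity earns payment 112 and normal capacity earns 34.
  Low-cost: excess capacity gives 112 − 40 = 72; normal capacity gives 34 − 0 = 34. No deviation. ✓
  High-cost: normal capacity gives 34 − 0 = 34; excess capacity gives 112 − 129 = -17. No deviation. ✓
Both hold — the low-cost type sends excess capacity.

excess capacity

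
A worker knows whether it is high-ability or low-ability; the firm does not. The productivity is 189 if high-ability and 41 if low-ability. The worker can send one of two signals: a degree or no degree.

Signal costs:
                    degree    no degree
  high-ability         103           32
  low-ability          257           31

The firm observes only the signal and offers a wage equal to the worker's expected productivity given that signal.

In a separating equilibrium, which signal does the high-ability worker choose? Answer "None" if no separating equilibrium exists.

degree

Try high-ability → degree, low-ability → no degree:
  If types separate, degree earns payment 189 and no degree earns 41.
  High-ability: degree gives 189 − 103 = 86; no degree gives 41 − 32 = 9. No deviation. ✓
  Low-ability: no degree gives 41 − 31 = 10; degree gives 189 − 257 = -68. No deviation. ✓
Both hold — the high-ability type sends degree.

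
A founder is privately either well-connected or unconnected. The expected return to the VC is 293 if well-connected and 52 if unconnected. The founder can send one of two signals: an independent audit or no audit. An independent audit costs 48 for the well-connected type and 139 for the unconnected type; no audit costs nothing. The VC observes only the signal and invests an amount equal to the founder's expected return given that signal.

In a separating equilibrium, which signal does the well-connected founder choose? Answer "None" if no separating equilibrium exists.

None

Try well-connected → audit, unconnected → no audit:
  Under separation the VC infers type exactly: audit → well-connected (pays 293), no audit → unconnected (pays 52).
  Well-connected: audit gives 293 − 48 = 245; no audit gives 52 − 0 = 52. No deviation. ✓
  Unconnected: no audit gives 52 − 0 = 52; audit gives 293 − 139 = 154. Would deviate. ✗
Try well-connected → no audit, unconnected → audit:
  Under separation the VC infers type exactly: no audit → well-connected (pays 293), audit → unconnected (pays 52).
  Well-connected: no audit gives 293 − 0 = 293; audit gives 52 − 48 = 4. No deviation. ✓
  Unconnected: audit gives 52 − 139 = -87; no audit gives 293 − 0 = 293. Would deviate. ✗
Neither assignment is incentive-compatible.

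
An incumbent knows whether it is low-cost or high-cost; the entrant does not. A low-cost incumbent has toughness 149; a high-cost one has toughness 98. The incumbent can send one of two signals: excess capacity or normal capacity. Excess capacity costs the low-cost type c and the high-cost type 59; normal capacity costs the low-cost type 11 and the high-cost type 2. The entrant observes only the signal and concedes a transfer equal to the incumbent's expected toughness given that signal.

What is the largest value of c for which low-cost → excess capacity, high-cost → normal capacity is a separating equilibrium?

62

Under separation: excess capacity → low-cost (pays 149); normal capacity → high-cost (pays 98).
High-cost: 98 − 2 = 96 ≥ 149 − 59 = 90. Holds regardless of c. ✓
Low-cost: 149 − c ≥ 98 − 11, so c ≤ 149 − 87 = 62.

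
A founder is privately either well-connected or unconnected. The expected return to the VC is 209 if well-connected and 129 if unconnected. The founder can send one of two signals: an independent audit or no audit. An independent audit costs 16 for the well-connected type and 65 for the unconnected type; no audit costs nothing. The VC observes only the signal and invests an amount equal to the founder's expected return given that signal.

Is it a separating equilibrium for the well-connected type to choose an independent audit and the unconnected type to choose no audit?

Under separation the VC infers type exactly: audit → well-connected (pays 209), no audit → unconnected (pays 129).
Well-connected: audit gives 209 − 16 = 193; no audit gives 129 − 0 = 129. No deviation. ✓
Unconnected: no audit gives 129 − 0 = 129; audit gives 209 − 65 = 144. Would deviate. ✗

No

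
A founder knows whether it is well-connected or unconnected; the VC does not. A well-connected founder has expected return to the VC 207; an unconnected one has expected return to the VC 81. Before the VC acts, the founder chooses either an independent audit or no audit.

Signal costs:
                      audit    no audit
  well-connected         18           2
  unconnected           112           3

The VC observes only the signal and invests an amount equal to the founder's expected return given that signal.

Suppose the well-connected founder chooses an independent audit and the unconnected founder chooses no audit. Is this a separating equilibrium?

If types separate, audit earns payment 207 and no audit earns 81.
Well-connected: audit gives 207 − 18 = 189; no audit gives 81 − 2 = 79. No deviation. ✓
Unconnected: no audit gives 81 − 3 = 78; audit gives 207 − 112 = 95. Would deviate. ✗

No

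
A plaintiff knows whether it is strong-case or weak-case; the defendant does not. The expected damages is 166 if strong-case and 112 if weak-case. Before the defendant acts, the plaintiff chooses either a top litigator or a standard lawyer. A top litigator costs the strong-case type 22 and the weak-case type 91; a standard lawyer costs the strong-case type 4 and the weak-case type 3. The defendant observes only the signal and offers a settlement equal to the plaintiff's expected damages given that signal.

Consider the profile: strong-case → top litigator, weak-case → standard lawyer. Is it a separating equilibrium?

Yes

If types separate, top litigator earns payment 166 and standard lawyer earns 112.
Strong-case: top litigator gives 166 − 22 = 144; standard lawyer gives 112 − 4 = 108. No deviation. ✓
Weak-case: standard lawyer gives 112 − 3 = 109; top litigator gives 166 − 91 = 75. No deviation. ✓
Both incentive constraints hold.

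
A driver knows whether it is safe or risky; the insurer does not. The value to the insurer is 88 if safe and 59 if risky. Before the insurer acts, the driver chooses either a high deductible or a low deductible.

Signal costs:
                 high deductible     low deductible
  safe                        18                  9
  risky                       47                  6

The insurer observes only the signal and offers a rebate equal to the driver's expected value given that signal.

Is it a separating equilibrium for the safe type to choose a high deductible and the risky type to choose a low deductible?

If types separate, high deductible earns payment 88 and low deductible earns 59.
Safe: high deductible gives 88 − 18 = 70; low deductible gives 59 − 9 = 50. No deviation. ✓
Risky: low deductible gives 59 − 6 = 53; high deductible gives 88 − 47 = 41. No deviation. ✓
Neither type gains from mimicking the other.

Yes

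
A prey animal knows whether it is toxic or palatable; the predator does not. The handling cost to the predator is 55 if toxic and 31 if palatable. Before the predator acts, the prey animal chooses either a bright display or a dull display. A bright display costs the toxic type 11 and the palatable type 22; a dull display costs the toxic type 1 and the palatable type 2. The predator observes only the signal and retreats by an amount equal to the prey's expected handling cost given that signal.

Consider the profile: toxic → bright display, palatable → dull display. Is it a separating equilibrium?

If types separate, bright display earns payment 55 and dull display earns 31.
Toxic: bright display gives 55 − 11 = 44; dull display gives 31 − 1 = 30. No deviation. ✓
Palatable: dull display gives 31 − 2 = 29; bright display gives 55 − 22 = 33. Would deviate. ✗

No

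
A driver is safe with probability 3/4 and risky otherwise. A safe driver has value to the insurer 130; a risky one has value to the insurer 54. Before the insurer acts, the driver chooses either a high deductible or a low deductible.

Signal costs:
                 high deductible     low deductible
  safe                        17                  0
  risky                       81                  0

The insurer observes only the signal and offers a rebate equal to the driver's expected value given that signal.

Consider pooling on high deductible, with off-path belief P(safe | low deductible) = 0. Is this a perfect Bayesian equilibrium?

On the equilibrium path (high deductible) the insurer holds the prior 3/4 and pays 3/4·130 + 1/4·54 = 111. Off-path (low deductible) belief 0 gives 0·130 + 1·54 = 54.
Safe: high deductible gives 111 − 17 = 94; low deductible gives 54 − 0 = 54. Stays. ✓
Risky: high deductible gives 111 − 81 = 30; low deductible gives 54 − 0 = 54. Deviates. ✗

No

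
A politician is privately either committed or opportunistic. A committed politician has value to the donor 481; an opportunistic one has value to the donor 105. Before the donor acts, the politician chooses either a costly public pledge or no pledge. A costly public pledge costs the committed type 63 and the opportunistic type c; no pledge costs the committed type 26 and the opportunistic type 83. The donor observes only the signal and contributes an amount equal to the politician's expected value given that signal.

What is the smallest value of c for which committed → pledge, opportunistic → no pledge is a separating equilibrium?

459

Under separation: pledge → committed (pays 481); no pledge → opportunistic (pays 105).
Committed: 481 − 63 = 418 ≥ 105 − 26 = 79. Holds regardless of c. ✓
Opportunistic: 105 − 83 ≥ 481 − c, so c ≥ 481 − 22 = 459.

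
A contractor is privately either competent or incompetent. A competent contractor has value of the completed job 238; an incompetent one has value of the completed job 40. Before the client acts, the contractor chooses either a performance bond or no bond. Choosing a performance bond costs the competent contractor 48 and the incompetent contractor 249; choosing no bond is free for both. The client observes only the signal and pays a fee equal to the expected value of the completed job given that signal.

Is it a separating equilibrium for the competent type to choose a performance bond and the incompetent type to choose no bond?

Under separation the client infers type exactly: bond → competent (pays 238), no bond → incompetent (pays 40).
Competent: bond gives 238 − 48 = 190; no bond gives 40 − 0 = 40. No deviation. ✓
Incompetent: no bond gives 40 − 0 = 40; bond gives 238 − 249 = -11. No deviation. ✓
Neither type gains from mimicking the other.

Yes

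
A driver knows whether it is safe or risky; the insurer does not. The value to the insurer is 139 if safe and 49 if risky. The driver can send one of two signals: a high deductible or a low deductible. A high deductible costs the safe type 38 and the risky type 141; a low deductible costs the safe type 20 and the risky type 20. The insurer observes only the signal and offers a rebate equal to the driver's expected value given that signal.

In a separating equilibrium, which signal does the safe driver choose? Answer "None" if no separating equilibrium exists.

high deductible

Try safe → high deductible, risky → low deductible:
  Under separation the insurer infers type exactly: high deductible → safe (pays 139), low deductible → risky (pays 49).
  Safe: high deductible gives 139 − 38 = 101; low deductible gives 49 − 20 = 29. No deviation. ✓
  Risky: low deductible gives 49 − 20 = 29; high deductible gives 139 − 141 = -2. No deviation. ✓
Both hold — the safe type sends high deductible.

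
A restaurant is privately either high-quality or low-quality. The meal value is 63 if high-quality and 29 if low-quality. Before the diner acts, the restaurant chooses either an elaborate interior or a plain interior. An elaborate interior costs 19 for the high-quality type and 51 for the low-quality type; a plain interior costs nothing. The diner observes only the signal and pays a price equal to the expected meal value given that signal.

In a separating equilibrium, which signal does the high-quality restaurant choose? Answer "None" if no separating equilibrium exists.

Try high-quality → elaborate interior, low-quality → plain interior:
  Under separation the diner infers type exactly: elaborate interior → high-quality (pays 63), plain interior → low-quality (pays 29).
  High-quality: elaborate interior gives 63 − 19 = 44; plain interior gives 29 − 0 = 29. No deviation. ✓
  Low-quality: plain interior gives 29 − 0 = 29; elaborate interior gives 63 − 51 = 12. No deviation. ✓
Both hold — the high-quality type sends elaborate interior.

elaborate interior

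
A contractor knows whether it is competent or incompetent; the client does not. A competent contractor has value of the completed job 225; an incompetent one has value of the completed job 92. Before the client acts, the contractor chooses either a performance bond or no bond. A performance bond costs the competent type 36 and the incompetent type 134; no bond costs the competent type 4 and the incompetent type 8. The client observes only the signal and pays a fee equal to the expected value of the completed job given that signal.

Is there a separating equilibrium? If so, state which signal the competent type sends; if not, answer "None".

Try competent → bond, incompetent → no bond:
  If types separate, bond earns payment 225 and no bond earns 92.
  Competent: bond gives 225 − 36 = 189; no bond gives 92 − 4 = 88. No deviation. ✓
  Incompetent: no bond gives 92 − 8 = 84; bond gives 225 − 134 = 91. Would deviate. ✗
Try competent → no bond, incompetent → bond:
  If types separate, no bond earns payment 225 and bond earns 92.
  Competent: no bond gives 225 − 4 = 221; bond gives 92 − 36 = 56. No deviation. ✓
  Incompetent: bond gives 92 − 134 = -42; no bond gives 225 − 8 = 217. Would deviate. ✗
Neither assignment is incentive-compatible.

None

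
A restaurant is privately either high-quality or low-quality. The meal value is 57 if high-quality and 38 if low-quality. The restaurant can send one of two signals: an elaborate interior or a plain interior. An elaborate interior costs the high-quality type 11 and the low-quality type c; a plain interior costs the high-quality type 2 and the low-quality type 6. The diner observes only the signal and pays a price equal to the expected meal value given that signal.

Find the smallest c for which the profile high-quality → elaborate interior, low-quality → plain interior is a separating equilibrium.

Under separation: elaborate interior → high-quality (pays 57); plain interior → low-quality (pays 38).
High-quality: 57 − 11 = 46 ≥ 38 − 2 = 36. Holds regardless of c. ✓
Low-quality: 38 − 6 ≥ 57 − c, so c ≥ 57 − 32 = 25.

25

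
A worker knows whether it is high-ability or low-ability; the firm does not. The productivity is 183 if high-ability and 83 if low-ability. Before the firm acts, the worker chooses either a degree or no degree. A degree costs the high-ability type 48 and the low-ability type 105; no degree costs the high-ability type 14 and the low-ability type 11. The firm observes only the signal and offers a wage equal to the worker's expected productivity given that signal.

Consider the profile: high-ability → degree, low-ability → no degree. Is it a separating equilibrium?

No

If types separate, degree earns payment 183 and no degree earns 83.
High-ability: degree gives 183 − 48 = 135; no degree gives 83 − 14 = 69. No deviation. ✓
Low-ability: no degree gives 83 − 11 = 72; degree gives 183 − 105 = 78. Would deviate. ✗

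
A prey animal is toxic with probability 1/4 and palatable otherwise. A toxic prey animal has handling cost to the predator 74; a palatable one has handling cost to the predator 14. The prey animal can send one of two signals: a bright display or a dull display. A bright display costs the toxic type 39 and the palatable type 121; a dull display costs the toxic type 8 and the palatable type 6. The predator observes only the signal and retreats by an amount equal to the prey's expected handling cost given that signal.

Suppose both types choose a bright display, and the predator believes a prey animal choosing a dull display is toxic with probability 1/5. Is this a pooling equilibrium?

At the pooled signal (bright display) the predator holds the prior 1/4 and pays 1/4·74 + 3/4·14 = 29. Off-path (dull display) belief 1/5 gives 1/5·74 + 4/5·14 = 26.
Toxic: bright display gives 29 − 39 = -10; dull display gives 26 − 8 = 18. Deviates. ✗
Palatable: bright display gives 29 − 121 = -92; dull display gives 26 − 6 = 20. Deviates. ✗

No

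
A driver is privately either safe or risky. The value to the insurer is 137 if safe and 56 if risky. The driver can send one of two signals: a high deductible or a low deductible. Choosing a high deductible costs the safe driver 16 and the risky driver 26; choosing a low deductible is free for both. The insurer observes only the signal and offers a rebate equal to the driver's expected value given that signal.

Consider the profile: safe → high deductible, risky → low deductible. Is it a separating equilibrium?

No

Under separation the insurer infers type exactly: high deductible → safe (pays 137), low deductible → risky (pays 56).
Safe: high deductible gives 137 − 16 = 121; low deductible gives 56 − 0 = 56. No deviation. ✓
Risky: low deductible gives 56 − 0 = 56; high deductible gives 137 − 26 = 111. Would deviate. ✗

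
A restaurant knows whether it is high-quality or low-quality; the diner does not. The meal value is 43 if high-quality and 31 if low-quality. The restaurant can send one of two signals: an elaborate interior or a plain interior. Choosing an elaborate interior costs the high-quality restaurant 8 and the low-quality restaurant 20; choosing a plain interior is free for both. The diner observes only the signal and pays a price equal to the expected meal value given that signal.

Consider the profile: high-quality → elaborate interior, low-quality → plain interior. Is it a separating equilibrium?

Yes

If types separate, elaborate interior earns payment 43 and plain interior earns 31.
High-quality: elaborate interior gives 43 − 8 = 35; plain interior gives 31 − 0 = 31. No deviation. ✓
Low-quality: plain interior gives 31 − 0 = 31; elaborate interior gives 43 − 20 = 23. No deviation. ✓
Both incentive constraints hold.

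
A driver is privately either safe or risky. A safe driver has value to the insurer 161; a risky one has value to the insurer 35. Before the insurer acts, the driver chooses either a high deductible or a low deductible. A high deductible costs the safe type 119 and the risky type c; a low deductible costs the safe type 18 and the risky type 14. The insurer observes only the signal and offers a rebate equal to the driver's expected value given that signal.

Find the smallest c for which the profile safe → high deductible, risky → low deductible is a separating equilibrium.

140

Under separation: high deductible → safe (pays 161); low deductible → risky (pays 35).
Safe: 161 − 119 = 42 ≥ 35 − 18 = 17. Holds regardless of c. ✓
Risky: 35 − 14 ≥ 161 − c, so c ≥ 161 − 21 = 140.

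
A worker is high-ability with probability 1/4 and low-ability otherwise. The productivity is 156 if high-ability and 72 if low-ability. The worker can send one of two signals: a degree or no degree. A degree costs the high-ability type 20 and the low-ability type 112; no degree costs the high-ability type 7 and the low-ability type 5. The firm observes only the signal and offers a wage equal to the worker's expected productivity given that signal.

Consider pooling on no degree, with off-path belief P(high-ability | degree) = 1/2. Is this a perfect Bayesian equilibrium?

At the pooled signal (no degree) the firm holds the prior 1/4 and pays 1/4·156 + 3/4·72 = 93. Off-path (degree) belief 1/2 gives 1/2·156 + 1/2·72 = 114.
High-ability: no degree gives 93 − 7 = 86; degree gives 114 − 20 = 94. Deviates. ✗
Low-ability: no degree gives 93 − 5 = 88; degree gives 114 − 112 = 2. Stays. ✓

No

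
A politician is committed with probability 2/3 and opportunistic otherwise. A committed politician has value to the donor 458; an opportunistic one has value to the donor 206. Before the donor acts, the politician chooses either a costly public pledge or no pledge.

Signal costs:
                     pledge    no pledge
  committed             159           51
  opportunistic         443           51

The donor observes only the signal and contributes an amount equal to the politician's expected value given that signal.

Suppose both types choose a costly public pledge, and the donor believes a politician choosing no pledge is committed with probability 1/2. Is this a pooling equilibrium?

At the pooled signal (pledge) the donor holds the prior 2/3 and pays 2/3·458 + 1/3·206 = 374. Off-path (no pledge) belief 1/2 gives 1/2·458 + 1/2·206 = 332.
Committed: pledge gives 374 − 159 = 215; no pledge gives 332 − 51 = 281. Deviates. ✗
Opportunistic: pledge gives 374 − 443 = -69; no pledge gives 332 − 51 = 281. Deviates. ✗

No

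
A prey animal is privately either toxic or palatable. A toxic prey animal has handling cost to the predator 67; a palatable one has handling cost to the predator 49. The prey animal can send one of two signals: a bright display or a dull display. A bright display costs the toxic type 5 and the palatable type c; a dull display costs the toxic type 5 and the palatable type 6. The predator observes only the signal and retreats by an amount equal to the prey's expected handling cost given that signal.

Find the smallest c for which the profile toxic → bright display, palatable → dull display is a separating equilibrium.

24

Under separation: bright display → toxic (pays 67); dull display → palatable (pays 49).
Toxic: 67 − 5 = 62 ≥ 49 − 5 = 44. Holds regardless of c. ✓
Palatable: 49 − 6 ≥ 67 − c, so c ≥ 67 − 43 = 24.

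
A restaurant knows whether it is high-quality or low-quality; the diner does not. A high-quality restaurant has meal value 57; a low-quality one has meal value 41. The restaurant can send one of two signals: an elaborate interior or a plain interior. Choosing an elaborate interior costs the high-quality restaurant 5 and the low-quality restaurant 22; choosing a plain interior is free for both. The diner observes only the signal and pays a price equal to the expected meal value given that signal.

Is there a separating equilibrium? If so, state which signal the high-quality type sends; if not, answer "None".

elaborate interior

Try high-quality → elaborate interior, low-quality → plain interior:
  If types separate, elaborate interior earns payment 57 and plain interior earns 41.
  High-quality: elaborate interior gives 57 − 5 = 52; plain interior gives 41 − 0 = 41. No deviation. ✓
  Low-quality: plain interior gives 41 − 0 = 41; elaborate interior gives 57 − 22 = 35. No deviation. ✓
Both hold — the high-quality type sends elaborate interior.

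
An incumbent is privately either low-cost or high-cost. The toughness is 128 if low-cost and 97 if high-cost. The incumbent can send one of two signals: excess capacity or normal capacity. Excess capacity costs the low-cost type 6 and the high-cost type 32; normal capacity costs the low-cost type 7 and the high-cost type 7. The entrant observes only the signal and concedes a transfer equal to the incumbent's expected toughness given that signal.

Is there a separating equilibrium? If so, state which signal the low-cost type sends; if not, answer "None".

Try low-cost → excess capacity, high-cost → normal capacity:
  If types separate, excess capacity earns payment 128 and normal capacity earns 97.
  Low-cost: excess capacity gives 128 − 6 = 122; normal capacity gives 97 − 7 = 90. No deviation. ✓
  High-cost: normal capacity gives 97 − 7 = 90; excess capacity gives 128 − 32 = 96. Would deviate. ✗
Try low-cost → normal capacity, high-cost → excess capacity:
  If types separate, normal capacity earns payment 128 and excess capacity earns 97.
  Low-cost: normal capacity gives 128 − 7 = 121; excess capacity gives 97 − 6 = 91. No deviation. ✓
  High-cost: excess capacity gives 97 − 32 = 65; normal capacity gives 128 − 7 = 121. Would deviate. ✗
Neither assignment is incentive-compatible.

None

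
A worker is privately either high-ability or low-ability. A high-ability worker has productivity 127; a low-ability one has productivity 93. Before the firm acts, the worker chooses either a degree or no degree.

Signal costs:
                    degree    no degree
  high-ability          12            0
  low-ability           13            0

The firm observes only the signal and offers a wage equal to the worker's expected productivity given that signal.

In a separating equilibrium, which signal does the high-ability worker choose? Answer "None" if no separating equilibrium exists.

Try high-ability → degree, low-ability → no degree:
  If types separate, degree earns payment 127 and no degree earns 93.
  High-ability: degree gives 127 − 12 = 115; no degree gives 93 − 0 = 93. No deviation. ✓
  Low-ability: no degree gives 93 − 0 = 93; degree gives 127 − 13 = 114. Would deviate. ✗
Try high-ability → no degree, low-ability → degree:
  If types separate, no degree earns payment 127 and degree earns 93.
  High-ability: no degree gives 127 − 0 = 127; degree gives 93 − 12 = 81. No deviation. ✓
  Low-ability: degree gives 93 − 13 = 80; no degree gives 127 − 0 = 127. Would deviate. ✗
Neither assignment is incentive-compatible.

None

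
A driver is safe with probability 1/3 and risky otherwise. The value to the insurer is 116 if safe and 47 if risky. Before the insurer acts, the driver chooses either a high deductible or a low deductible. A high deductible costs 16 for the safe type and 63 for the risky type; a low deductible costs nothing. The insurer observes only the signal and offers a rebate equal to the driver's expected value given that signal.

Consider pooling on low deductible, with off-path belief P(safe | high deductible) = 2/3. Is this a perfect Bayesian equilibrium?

No

On the equilibrium path (low deductible) the insurer holds the prior 1/3 and pays 1/3·116 + 2/3·47 = 70. Off-path (high deductible) belief 2/3 gives 2/3·116 + 1/3·47 = 93.
Safe: low deductible gives 70 − 0 = 70; high deductible gives 93 − 16 = 77. Deviates. ✗
Risky: low deductible gives 70 − 0 = 70; high deductible gives 93 − 63 = 30. Stays. ✓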